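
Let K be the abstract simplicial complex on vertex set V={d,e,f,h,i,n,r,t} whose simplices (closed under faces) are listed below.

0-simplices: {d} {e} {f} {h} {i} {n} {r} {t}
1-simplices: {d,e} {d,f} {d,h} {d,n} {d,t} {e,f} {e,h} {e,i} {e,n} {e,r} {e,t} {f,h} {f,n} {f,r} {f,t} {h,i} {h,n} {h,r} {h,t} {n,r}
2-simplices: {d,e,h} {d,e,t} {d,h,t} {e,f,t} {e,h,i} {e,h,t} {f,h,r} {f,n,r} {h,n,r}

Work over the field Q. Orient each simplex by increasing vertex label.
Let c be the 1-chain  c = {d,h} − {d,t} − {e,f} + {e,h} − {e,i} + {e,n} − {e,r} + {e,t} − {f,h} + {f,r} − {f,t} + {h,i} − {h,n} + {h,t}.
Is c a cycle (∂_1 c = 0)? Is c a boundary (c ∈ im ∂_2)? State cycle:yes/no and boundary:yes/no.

n_0=8 n_1=20 n_2=9  [Q]
∂1: piv[de,df,dh,dn,dt,ei,er] rk=7  ker:ef,eh,en,et,fh,fn,fr,ft,hi,hn,hr,ht,nr
∂2: piv[deh,det,dht,eft,ehi,fhr,fnr,hnr] rk=8  ker:eht
∂1c = 0
c vs im∂2: residual ≠ 0 ⇒ not boundary

cycle:yes boundary:no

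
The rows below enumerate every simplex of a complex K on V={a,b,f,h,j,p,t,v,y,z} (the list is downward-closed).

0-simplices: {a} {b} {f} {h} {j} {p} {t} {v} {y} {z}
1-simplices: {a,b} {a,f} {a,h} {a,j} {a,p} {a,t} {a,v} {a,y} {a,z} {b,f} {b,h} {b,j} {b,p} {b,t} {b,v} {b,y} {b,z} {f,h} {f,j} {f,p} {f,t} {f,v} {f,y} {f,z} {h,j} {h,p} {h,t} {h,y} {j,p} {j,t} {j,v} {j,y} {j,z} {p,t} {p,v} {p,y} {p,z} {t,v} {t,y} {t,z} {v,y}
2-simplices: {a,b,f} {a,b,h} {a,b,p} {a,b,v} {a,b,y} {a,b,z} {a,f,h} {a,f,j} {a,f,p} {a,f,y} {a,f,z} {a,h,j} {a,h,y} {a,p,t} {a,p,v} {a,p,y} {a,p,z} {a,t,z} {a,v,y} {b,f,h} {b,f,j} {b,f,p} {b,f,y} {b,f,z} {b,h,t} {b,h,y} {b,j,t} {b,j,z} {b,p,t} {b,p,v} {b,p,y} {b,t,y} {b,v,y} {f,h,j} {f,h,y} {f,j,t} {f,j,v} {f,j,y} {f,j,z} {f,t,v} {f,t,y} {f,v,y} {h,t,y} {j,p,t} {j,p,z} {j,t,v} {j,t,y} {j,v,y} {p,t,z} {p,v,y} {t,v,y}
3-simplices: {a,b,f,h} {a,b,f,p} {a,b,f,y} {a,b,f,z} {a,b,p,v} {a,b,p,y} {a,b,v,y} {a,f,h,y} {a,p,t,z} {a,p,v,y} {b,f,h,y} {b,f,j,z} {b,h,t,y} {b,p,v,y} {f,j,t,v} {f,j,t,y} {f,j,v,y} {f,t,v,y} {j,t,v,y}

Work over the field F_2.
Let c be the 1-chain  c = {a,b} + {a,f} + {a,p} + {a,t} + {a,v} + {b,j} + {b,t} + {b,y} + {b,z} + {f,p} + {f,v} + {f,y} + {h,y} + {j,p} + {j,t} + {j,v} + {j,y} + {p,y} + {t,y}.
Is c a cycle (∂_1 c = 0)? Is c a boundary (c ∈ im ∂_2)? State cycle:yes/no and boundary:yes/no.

cycle:no boundary:no

n_0=10 n_1=41 n_2=51 n_3=19  [Z2]
∂1: piv[ab,af,ah,aj,ap,at,av,ay,az] rk=9  ker:bf,bh,bj,bp,bt,bv,by,bz,fh,fj,fp,ft,fv,fy,fz,hj,hp,ht,hy,jp,jt,jv,jy,jz,pt,pv,py,pz,tv,ty,tz,vy
∂2: piv[abf,abh,abp,abv,aby,abz,afh,afj,afp,afy,afz,ahj,ahy,apt,apv,apy,apz,atz,avy,bfj,bht,bjt,bjz,bpt,bty,fjt,fjv,fjy,ftv,fvy,jpt] rk=31  ker:bfh,bfp,bfy,bfz,bhy,bpv,bpy,bvy,fhj,fhy,fjz,fty,hty,jpz,jtv,jty,jvy,ptz,pvy,tvy
∂3: piv[abfh,abfp,abfy,abfz,abpv,abpy,abvy,afhy,aptz,apvy,bfhy,bfjz,bhty,fjtv,fjty,fjvy,ftvy] rk=17  ker:bpvy,jtvy
∂1c = {a} + {b} + {h} + {j} + {v} + {z}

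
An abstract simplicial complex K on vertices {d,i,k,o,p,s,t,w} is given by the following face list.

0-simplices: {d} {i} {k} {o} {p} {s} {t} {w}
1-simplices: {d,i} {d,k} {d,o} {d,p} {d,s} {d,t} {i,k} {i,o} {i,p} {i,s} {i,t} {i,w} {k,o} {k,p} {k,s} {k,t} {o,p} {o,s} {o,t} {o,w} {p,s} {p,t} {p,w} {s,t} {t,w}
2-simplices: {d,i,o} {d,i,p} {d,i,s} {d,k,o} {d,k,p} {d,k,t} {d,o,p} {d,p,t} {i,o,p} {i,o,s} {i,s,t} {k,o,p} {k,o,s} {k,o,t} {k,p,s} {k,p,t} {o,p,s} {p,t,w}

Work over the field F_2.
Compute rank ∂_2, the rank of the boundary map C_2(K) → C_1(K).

rank∂_2=14

n_0=8 n_1=25 n_2=18  [Z2]
∂1: piv[di,dk,do,dp,ds,dt,iw] rk=7  ker:ik,io,ip,is,it,ko,kp,ks,kt,op,os,ot,ow,ps,pt,pw,st,tw
∂2: piv[dio,dip,dis,dko,dkp,dkt,dop,dpt,ios,ist,kos,kot,kps,ptw] rk=14  ker:iop,kop,kpt,ops
rk∂_2=14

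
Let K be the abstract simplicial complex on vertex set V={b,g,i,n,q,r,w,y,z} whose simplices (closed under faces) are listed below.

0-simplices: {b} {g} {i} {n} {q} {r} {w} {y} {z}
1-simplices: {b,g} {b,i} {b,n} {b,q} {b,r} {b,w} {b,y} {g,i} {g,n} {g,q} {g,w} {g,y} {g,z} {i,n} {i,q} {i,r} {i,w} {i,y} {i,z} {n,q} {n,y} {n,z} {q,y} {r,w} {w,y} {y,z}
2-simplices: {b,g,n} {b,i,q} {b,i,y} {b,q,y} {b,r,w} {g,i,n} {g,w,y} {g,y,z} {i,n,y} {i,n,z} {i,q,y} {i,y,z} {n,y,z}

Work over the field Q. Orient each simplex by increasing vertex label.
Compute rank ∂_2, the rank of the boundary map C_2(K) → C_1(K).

n_0=9 n_1=26 n_2=13  [Q]
∂1: piv[bg,bi,bn,bq,br,bw,by,gz] rk=8  ker:gi,gn,gq,gw,gy,in,iq,ir,iw,iy,iz,nq,ny,nz,qy,rw,wy,yz
∂2: piv[bgn,biq,biy,bqy,brw,gin,gwy,gyz,iny,inz,iyz] rk=11  ker:iqy,nyz
rk∂_2=11

rank∂_2=11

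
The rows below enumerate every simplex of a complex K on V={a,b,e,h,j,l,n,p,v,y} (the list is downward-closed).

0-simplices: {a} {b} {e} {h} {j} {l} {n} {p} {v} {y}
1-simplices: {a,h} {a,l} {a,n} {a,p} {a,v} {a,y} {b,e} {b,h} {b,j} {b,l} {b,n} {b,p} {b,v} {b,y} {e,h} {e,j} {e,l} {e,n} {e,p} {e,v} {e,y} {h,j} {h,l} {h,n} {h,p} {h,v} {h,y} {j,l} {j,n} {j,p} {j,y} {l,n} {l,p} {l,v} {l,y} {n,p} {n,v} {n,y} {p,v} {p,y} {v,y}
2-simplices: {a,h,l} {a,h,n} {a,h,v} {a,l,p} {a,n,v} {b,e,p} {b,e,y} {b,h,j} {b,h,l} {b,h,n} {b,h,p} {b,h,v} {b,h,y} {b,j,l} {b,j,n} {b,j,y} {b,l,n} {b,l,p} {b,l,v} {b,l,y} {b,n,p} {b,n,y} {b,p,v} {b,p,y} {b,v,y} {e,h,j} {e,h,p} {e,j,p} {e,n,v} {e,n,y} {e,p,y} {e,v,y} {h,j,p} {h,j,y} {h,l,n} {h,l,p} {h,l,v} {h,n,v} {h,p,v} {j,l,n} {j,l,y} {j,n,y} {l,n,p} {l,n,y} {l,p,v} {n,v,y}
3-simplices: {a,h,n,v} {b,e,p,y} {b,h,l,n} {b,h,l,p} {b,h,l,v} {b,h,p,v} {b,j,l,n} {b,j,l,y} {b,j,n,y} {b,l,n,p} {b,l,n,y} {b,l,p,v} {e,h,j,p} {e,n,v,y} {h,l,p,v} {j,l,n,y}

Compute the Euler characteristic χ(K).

n_0=10 n_1=41 n_2=46 n_3=16
χ=+10−41+46−16=-1

χ(K)=-1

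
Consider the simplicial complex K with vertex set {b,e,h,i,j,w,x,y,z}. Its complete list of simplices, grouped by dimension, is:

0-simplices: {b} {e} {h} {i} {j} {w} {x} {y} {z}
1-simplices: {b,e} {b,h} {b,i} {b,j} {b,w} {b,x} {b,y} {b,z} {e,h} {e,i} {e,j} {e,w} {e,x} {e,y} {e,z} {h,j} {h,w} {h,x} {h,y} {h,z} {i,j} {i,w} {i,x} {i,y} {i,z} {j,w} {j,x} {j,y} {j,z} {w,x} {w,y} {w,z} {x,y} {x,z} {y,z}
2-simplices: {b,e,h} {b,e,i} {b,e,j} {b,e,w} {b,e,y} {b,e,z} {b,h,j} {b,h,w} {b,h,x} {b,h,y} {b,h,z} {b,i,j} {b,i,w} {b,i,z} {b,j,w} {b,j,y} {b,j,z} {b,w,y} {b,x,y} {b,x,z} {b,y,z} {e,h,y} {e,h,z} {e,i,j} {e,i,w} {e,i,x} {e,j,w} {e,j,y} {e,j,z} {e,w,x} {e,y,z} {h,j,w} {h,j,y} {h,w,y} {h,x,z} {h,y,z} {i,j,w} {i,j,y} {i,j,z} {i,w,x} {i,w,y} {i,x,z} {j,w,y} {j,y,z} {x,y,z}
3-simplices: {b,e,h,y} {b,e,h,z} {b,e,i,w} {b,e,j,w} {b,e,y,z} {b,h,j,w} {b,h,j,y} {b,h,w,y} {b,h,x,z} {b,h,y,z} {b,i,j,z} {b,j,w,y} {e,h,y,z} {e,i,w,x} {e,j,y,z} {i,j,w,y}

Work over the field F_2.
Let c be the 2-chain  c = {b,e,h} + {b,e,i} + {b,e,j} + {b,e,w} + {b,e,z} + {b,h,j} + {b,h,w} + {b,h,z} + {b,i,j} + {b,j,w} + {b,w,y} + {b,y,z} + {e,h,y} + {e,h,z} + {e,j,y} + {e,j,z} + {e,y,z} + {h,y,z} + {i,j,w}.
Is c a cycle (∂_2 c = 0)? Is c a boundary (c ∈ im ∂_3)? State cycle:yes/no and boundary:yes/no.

n_0=9 n_1=35 n_2=45 n_3=16  [Z2]
∂1: piv[be,bh,bi,bj,bw,bx,by,bz] rk=8  ker:eh,ei,ej,ew,ex,ey,ez,hj,hw,hx,hy,hz,ij,iw,ix,iy,iz,jw,jx,jy,jz,wx,wy,wz,xy,xz,yz
∂2: piv[beh,bei,bej,bew,bey,bez,bhj,bhw,bhx,bhy,bhz,bij,biw,biz,bjw,bjy,bjz,bwy,bxy,bxz,byz,eix,ewx,ijy,ixz] rk=25  ker:ehy,ehz,eij,eiw,ejw,ejy,ejz,eyz,hjw,hjy,hwy,hxz,hyz,ijw,ijz,iwx,iwy,jwy,jyz,xyz
∂3: piv[behy,behz,beiw,bejw,beyz,bhjw,bhjy,bhwy,bhxz,bhyz,bijz,bjwy,eiwx,ejyz,ijwy] rk=15  ker:ehyz
∂2c = {b,e} + {b,z} + {e,h} + {e,i} + {e,j} + {e,w} + {e,y} + {h,j} + {h,w} + {h,z} + {i,w} + {j,y} + {j,z} + {w,y} + {y,z}

cycle:no boundary:no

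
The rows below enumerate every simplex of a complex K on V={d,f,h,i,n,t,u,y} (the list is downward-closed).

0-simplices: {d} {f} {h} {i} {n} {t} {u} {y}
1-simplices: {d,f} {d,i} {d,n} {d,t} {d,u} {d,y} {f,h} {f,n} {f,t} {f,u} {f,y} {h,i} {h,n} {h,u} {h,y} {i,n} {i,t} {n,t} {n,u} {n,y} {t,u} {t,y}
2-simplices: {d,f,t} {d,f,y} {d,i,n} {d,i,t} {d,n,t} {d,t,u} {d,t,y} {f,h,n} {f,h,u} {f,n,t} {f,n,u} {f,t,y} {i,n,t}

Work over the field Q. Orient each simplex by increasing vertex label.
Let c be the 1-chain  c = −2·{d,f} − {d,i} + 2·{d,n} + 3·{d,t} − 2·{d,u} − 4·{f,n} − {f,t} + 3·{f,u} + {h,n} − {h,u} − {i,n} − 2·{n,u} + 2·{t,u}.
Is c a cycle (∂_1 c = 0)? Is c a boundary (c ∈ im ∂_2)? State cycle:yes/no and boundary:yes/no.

n_0=8 n_1=22 n_2=13  [Q]
∂1: piv[df,di,dn,dt,du,dy,fh] rk=7  ker:fn,ft,fu,fy,hi,hn,hu,hy,in,it,nt,nu,ny,tu,ty
∂2: piv[dft,dfy,din,dit,dnt,dtu,dty,fhn,fhu,fnt,fnu] rk=11  ker:fty,int
∂1c = 0
c vs im∂2: reduces to 0 ⇒ boundary

cycle:yes boundary:yes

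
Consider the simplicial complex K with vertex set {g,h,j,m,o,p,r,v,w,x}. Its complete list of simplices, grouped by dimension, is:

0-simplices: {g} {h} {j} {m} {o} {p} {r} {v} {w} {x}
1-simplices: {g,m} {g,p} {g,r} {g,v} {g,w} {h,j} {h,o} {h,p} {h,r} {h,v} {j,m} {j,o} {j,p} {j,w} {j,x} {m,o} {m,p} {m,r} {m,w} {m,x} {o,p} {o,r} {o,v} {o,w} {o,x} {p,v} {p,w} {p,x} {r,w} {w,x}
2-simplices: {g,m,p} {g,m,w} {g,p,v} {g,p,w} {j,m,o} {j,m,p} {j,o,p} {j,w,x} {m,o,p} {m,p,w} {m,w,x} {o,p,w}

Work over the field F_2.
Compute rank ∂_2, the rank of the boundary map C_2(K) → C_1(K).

rank∂_2=10

n_0=10 n_1=30 n_2=12  [Z2]
∂1: piv[gm,gp,gr,gv,gw,hj,ho,hp,jx] rk=9  ker:hr,hv,jm,jo,jp,jw,mo,mp,mr,mw,mx,op,or,ov,ow,ox,pv,pw,px,rw,wx
∂2: piv[gmp,gmw,gpv,gpw,jmo,jmp,jop,jwx,mwx,opw] rk=10  ker:mop,mpw
rk∂_2=10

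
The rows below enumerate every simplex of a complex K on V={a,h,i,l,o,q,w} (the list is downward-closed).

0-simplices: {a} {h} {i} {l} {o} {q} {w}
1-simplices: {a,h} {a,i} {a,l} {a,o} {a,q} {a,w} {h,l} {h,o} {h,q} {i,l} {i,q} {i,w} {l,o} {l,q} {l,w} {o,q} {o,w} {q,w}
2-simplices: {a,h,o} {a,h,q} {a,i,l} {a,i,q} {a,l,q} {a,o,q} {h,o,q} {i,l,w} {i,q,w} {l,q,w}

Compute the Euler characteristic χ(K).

χ(K)=-1

n_0=7 n_1=18 n_2=10
χ=+7−18+10=-1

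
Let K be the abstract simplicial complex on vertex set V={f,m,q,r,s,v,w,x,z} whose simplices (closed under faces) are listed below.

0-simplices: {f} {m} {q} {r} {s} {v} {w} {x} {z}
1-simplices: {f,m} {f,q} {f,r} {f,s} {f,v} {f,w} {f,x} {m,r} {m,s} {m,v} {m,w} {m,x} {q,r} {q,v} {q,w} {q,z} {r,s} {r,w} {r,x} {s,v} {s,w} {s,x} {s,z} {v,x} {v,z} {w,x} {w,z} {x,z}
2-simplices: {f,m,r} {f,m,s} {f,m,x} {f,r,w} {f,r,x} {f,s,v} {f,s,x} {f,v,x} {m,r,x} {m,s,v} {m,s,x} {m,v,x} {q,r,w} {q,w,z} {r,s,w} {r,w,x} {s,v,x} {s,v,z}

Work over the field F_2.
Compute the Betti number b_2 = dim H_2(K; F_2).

n_0=9 n_1=28 n_2=18  [Z2]
∂1: piv[fm,fq,fr,fs,fv,fw,fx,qz] rk=8  ker:mr,ms,mv,mw,mx,qr,qv,qw,rs,rw,rx,sv,sw,sx,sz,vx,vz,wx,wz,xz
∂2: piv[fmr,fms,fmx,frw,frx,fsv,fsx,fvx,msv,qrw,qwz,rsw,rwx,svz] rk=14  ker:mrx,msx,mvx,svx
b_2=(18−14)−0=4

b_2=4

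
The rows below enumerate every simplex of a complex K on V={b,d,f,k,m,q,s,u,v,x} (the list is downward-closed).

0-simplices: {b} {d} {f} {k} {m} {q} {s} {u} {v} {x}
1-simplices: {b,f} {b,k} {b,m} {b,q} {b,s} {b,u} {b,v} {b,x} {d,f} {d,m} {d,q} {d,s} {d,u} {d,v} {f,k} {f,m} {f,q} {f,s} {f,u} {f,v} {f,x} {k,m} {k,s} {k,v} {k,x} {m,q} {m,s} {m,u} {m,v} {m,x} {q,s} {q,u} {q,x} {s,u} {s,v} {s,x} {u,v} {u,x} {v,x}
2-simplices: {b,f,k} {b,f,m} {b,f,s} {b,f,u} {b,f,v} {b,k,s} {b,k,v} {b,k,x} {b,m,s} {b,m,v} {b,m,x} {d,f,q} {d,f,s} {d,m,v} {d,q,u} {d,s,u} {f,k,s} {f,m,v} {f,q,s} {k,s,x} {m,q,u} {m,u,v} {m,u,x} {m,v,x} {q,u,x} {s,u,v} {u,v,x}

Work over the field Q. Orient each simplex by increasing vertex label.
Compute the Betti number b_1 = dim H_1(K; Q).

n_0=10 n_1=39 n_2=27  [Q]
∂1: piv[bf,bk,bm,bq,bs,bu,bv,bx,df] rk=9  ker:dm,dq,ds,du,dv,fk,fm,fq,fs,fu,fv,fx,km,ks,kv,kx,mq,ms,mu,mv,mx,qs,qu,qx,su,sv,sx,uv,ux,vx
∂2: piv[bfk,bfm,bfs,bfu,bfv,bks,bkv,bkx,bms,bmv,bmx,dfq,dfs,dmv,dqu,dsu,fqs,ksx,mqu,muv,mux,mvx,qux,suv] rk=24  ker:fks,fmv,uvx
b_1=(39−9)−24=6

b_1=6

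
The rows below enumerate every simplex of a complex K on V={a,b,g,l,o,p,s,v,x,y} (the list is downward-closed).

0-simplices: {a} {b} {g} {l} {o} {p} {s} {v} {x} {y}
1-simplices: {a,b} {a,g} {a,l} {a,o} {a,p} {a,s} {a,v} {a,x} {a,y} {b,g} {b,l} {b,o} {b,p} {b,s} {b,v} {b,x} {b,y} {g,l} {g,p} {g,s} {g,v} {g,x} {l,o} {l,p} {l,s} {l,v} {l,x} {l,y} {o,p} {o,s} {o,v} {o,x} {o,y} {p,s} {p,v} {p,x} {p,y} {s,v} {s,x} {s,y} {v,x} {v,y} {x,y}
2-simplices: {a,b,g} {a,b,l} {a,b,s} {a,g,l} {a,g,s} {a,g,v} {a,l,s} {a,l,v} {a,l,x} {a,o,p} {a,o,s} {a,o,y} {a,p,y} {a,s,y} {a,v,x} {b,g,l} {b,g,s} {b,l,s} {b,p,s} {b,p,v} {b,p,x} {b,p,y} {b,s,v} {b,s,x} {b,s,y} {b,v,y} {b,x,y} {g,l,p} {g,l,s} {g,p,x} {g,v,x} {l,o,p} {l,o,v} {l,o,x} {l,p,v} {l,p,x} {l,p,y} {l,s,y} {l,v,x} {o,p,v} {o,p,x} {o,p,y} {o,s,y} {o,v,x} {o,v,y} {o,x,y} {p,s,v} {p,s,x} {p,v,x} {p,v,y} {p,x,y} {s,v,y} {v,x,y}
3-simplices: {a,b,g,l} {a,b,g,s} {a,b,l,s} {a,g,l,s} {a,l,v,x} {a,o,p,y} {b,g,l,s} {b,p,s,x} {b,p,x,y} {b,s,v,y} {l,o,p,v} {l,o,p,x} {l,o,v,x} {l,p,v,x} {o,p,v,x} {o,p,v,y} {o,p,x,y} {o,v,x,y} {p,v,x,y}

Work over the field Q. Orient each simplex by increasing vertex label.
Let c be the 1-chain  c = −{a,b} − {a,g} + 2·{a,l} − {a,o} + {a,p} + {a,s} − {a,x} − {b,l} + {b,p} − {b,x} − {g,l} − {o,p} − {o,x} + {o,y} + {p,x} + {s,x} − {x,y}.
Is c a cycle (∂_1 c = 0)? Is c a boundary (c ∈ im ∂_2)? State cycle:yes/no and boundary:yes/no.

cycle:yes boundary:yes

n_0=10 n_1=43 n_2=53 n_3=19  [Q]
∂1: piv[ab,ag,al,ao,ap,as,av,ax,ay] rk=9  ker:bg,bl,bo,bp,bs,bv,bx,by,gl,gp,gs,gv,gx,lo,lp,ls,lv,lx,ly,op,os,ov,ox,oy,ps,pv,px,py,sv,sx,sy,vx,vy,xy
∂2: piv[abg,abl,abs,agl,ags,agv,als,alv,alx,aop,aos,aoy,apy,asy,avx,bps,bpv,bpx,bpy,bsv,bsx,bsy,bvy,bxy,glp,gpx,gvx,lop,lov,lox,lpv,lpy,lsy] rk=33  ker:bgl,bgs,bls,gls,lpx,lvx,opv,opx,opy,osy,ovx,ovy,oxy,psv,psx,pvx,pvy,pxy,svy,vxy
∂3: piv[abgl,abgs,abls,agls,alvx,aopy,bpsx,bpxy,bsvy,lopv,lopx,lovx,lpvx,opvy,opxy,ovxy] rk=16  ker:bgls,opvx,pvxy
∂1c = 0
c vs im∂2: reduces to 0 ⇒ boundary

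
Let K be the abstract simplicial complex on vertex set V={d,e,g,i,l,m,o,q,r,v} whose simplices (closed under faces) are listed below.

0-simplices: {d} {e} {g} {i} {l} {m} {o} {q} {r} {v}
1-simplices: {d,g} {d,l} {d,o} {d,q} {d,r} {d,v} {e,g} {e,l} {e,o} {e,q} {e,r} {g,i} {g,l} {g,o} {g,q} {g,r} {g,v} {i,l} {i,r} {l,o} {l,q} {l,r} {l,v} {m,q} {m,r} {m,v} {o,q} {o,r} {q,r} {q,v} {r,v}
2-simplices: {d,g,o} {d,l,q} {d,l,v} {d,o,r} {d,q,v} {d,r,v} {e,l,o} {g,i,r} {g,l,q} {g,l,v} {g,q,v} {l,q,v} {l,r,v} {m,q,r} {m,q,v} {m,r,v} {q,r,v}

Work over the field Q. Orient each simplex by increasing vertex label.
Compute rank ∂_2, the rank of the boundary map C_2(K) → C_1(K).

rank∂_2=14

n_0=10 n_1=31 n_2=17  [Q]
∂1: piv[dg,dl,do,dq,dr,dv,eg,gi,mq] rk=9  ker:el,eo,eq,er,gl,go,gq,gr,gv,il,ir,lo,lq,lr,lv,mr,mv,oq,or,qr,qv,rv
∂2: piv[dgo,dlq,dlv,dor,dqv,drv,elo,gir,glq,glv,lrv,mqr,mqv,mrv] rk=14  ker:gqv,lqv,qrv
rk∂_2=14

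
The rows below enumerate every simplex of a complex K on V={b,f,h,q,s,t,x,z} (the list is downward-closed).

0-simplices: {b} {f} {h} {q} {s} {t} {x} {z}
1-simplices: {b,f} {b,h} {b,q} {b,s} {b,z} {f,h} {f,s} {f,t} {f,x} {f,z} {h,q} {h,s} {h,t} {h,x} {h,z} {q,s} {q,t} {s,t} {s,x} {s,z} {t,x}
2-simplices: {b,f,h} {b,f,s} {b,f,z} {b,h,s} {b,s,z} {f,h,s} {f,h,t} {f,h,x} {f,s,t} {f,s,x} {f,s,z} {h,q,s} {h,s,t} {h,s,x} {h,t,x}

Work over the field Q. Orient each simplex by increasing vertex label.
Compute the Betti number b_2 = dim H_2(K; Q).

n_0=8 n_1=21 n_2=15  [Q]
∂1: piv[bf,bh,bq,bs,bz,ft,fx] rk=7  ker:fh,fs,fz,hq,hs,ht,hx,hz,qs,qt,st,sx,sz,tx
∂2: piv[bfh,bfs,bfz,bhs,bsz,fht,fhx,fst,fsx,hqs,htx] rk=11  ker:fhs,fsz,hst,hsx
b_2=(15−11)−0=4

b_2=4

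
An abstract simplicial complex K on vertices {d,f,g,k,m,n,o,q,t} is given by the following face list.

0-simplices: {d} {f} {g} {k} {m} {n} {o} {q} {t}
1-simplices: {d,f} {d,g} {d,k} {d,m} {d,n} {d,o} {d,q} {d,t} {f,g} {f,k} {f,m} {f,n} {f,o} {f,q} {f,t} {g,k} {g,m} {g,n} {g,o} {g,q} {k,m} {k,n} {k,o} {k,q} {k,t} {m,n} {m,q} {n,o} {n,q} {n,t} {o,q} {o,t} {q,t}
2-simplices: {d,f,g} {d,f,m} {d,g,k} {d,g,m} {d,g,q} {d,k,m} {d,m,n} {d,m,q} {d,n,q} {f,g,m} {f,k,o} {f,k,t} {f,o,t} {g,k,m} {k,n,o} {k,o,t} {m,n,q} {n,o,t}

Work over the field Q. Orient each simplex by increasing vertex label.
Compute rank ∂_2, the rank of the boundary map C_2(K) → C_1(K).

n_0=9 n_1=33 n_2=18  [Q]
∂1: piv[df,dg,dk,dm,dn,do,dq,dt] rk=8  ker:fg,fk,fm,fn,fo,fq,ft,gk,gm,gn,go,gq,km,kn,ko,kq,kt,mn,mq,no,nq,nt,oq,ot,qt
∂2: piv[dfg,dfm,dgk,dgm,dgq,dkm,dmn,dmq,dnq,fko,fkt,fot,kno,not] rk=14  ker:fgm,gkm,kot,mnq
rk∂_2=14

rank∂_2=14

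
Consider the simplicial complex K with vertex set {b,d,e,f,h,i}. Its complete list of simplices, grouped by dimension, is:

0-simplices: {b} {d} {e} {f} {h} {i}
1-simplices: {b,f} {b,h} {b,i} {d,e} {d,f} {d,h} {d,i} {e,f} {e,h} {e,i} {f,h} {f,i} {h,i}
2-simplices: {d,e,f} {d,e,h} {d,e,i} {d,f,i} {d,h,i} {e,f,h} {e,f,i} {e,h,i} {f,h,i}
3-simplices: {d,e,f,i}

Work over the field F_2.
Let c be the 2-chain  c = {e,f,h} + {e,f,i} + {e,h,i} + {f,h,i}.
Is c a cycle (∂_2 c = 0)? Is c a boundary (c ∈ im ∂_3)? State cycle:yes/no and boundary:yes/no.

cycle:yes boundary:no

n_0=6 n_1=13 n_2=9 n_3=1  [Z2]
∂1: piv[bf,bh,bi,de,df] rk=5  ker:dh,di,ef,eh,ei,fh,fi,hi
∂2: piv[def,deh,dei,dfi,dhi,efh] rk=6  ker:efi,ehi,fhi
∂3: piv[defi] rk=1
∂2c = 0
c vs im∂3: residual ≠ 0 ⇒ not boundary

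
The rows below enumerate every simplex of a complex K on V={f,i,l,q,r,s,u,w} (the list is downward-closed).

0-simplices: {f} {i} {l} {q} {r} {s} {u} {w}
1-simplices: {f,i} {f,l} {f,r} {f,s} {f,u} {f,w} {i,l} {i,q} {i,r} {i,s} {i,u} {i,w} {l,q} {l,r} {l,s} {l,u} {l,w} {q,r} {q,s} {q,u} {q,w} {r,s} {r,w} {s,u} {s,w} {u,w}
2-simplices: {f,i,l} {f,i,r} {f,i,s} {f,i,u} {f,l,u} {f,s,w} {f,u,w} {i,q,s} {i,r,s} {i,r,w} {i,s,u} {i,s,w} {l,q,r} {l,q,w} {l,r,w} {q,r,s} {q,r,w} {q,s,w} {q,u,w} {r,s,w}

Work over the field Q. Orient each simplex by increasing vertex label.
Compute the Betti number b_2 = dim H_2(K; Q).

n_0=8 n_1=26 n_2=20  [Q]
∂1: piv[fi,fl,fr,fs,fu,fw,iq] rk=7  ker:il,ir,is,iu,iw,lq,lr,ls,lu,lw,qr,qs,qu,qw,rs,rw,su,sw,uw
∂2: piv[fil,fir,fis,fiu,flu,fsw,fuw,iqs,irs,irw,isu,isw,lqr,lqw,lrw,qrs,quw] rk=17  ker:qrw,qsw,rsw
b_2=(20−17)−0=3

b_2=3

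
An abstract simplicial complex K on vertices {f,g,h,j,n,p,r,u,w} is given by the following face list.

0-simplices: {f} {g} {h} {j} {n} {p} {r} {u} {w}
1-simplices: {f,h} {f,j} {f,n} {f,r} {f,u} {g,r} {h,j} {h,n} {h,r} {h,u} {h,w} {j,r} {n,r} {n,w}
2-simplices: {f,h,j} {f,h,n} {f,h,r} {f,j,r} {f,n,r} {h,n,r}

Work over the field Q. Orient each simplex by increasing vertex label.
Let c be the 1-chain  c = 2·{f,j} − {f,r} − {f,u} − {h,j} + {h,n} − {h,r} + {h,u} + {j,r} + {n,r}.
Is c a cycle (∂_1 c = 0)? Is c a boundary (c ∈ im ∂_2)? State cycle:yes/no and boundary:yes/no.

cycle:yes boundary:no

n_0=9 n_1=14 n_2=6  [Q]
∂1: piv[fh,fj,fn,fr,fu,gr,hw] rk=7  ker:hj,hn,hr,hu,jr,nr,nw
∂2: piv[fhj,fhn,fhr,fjr,fnr] rk=5  ker:hnr
∂1c = 0
c vs im∂2: residual ≠ 0 ⇒ not boundary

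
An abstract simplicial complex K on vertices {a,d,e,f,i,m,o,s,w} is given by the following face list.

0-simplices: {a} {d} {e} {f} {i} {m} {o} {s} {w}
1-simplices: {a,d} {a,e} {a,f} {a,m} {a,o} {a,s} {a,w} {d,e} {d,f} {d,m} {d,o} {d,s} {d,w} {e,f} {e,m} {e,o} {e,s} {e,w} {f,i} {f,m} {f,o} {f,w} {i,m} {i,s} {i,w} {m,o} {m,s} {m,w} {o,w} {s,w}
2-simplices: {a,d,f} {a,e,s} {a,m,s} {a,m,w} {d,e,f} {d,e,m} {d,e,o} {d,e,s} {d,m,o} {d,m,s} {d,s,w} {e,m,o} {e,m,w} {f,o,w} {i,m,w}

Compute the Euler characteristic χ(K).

χ(K)=-6

n_0=9 n_1=30 n_2=15
χ=+9−30+15=-6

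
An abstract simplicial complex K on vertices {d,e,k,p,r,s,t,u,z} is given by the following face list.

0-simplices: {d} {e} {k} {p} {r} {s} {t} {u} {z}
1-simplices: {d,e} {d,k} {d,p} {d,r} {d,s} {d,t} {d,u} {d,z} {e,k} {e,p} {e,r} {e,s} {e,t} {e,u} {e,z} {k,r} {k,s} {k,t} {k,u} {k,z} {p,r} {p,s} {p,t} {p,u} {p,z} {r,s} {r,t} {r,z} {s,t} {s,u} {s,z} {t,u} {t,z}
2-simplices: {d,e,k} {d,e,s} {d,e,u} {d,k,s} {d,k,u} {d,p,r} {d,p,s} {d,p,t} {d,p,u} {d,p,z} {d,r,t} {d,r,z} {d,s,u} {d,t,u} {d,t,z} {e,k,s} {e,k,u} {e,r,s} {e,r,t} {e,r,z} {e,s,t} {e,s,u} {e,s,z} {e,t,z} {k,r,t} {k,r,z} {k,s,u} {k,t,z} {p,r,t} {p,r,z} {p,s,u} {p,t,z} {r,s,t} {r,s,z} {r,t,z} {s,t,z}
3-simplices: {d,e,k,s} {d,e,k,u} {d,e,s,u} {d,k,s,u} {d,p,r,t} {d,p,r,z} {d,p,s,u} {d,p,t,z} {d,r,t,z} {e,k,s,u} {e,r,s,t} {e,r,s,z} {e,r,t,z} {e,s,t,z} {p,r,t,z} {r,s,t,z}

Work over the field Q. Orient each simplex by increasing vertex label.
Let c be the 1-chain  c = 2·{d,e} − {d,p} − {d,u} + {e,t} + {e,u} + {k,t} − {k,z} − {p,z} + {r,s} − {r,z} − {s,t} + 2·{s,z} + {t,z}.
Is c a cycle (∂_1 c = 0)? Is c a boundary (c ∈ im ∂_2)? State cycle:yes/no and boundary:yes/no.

cycle:yes boundary:no

n_0=9 n_1=33 n_2=36 n_3=16  [Q]
∂1: piv[de,dk,dp,dr,ds,dt,du,dz] rk=8  ker:ek,ep,er,es,et,eu,ez,kr,ks,kt,ku,kz,pr,ps,pt,pu,pz,rs,rt,rz,st,su,sz,tu,tz
∂2: piv[dek,des,deu,dks,dku,dpr,dps,dpt,dpu,dpz,drt,drz,dsu,dtu,dtz,ers,ert,erz,est,esz,krt,krz] rk=22  ker:eks,eku,esu,etz,ksu,ktz,prt,prz,psu,ptz,rst,rsz,rtz,stz
∂3: piv[deks,deku,desu,dksu,dprt,dprz,dpsu,dptz,drtz,erst,ersz,ertz,estz] rk=13  ker:eksu,prtz,rstz
∂1c = 0
c vs im∂2: residual ≠ 0 ⇒ not boundary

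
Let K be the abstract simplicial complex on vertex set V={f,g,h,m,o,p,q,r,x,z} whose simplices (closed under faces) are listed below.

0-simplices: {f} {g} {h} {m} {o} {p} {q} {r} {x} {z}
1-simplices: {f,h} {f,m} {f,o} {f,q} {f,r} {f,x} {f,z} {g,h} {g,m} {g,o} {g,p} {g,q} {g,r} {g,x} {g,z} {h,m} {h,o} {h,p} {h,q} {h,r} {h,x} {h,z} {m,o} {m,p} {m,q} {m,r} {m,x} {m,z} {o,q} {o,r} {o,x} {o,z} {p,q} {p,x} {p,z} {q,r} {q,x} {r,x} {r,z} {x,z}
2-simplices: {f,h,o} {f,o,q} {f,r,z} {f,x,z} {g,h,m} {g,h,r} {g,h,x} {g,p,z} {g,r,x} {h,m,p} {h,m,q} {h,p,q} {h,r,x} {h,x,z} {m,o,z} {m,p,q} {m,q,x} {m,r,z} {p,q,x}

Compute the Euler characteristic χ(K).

χ(K)=-11

n_0=10 n_1=40 n_2=19
χ=+10−40+19=-11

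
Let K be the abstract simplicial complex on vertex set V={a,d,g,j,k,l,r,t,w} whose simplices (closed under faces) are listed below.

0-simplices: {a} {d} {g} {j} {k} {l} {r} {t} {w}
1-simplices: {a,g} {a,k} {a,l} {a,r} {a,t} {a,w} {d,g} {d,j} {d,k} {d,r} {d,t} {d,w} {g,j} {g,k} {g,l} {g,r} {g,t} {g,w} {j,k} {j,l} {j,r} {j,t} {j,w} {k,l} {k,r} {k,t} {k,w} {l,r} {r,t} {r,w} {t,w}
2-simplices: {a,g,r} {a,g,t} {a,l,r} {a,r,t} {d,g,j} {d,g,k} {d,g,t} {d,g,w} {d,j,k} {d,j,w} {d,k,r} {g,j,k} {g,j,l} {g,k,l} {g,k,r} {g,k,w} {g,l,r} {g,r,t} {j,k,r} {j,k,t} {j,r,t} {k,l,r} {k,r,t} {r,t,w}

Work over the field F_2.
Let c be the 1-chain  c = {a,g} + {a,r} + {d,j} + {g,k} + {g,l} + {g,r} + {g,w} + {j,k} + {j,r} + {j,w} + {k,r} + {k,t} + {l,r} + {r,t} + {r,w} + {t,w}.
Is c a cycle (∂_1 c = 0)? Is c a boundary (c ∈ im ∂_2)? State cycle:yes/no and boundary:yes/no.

n_0=9 n_1=31 n_2=24  [Z2]
∂1: piv[ag,ak,al,ar,at,aw,dg,dj] rk=8  ker:dk,dr,dt,dw,gj,gk,gl,gr,gt,gw,jk,jl,jr,jt,jw,kl,kr,kt,kw,lr,rt,rw,tw
∂2: piv[agr,agt,alr,art,dgj,dgk,dgt,dgw,djk,djw,dkr,gjl,gkl,gkr,gkw,glr,jkr,jkt,jrt,rtw] rk=20  ker:gjk,grt,klr,krt
∂1c = {d} + {g} + {r} + {t}

cycle:no boundary:no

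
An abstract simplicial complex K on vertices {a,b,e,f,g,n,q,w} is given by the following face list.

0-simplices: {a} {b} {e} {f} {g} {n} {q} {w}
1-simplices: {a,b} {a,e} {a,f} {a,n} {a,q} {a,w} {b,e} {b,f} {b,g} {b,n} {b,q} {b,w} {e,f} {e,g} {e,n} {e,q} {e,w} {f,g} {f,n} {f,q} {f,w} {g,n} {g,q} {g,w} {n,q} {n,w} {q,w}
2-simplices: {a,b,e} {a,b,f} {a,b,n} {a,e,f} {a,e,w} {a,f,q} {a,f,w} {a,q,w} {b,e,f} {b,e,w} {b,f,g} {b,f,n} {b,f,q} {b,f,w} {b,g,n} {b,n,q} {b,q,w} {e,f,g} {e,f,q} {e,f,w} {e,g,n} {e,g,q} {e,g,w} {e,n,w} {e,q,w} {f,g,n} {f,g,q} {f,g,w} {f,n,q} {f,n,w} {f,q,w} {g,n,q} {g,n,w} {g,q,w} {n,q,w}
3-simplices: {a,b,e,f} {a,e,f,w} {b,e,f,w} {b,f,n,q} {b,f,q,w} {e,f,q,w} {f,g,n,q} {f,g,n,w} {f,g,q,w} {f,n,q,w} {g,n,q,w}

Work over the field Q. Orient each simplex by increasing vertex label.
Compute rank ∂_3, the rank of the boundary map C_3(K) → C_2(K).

rank∂_3=10

n_0=8 n_1=27 n_2=35 n_3=11  [Q]
∂1: piv[ab,ae,af,an,aq,aw,bg] rk=7  ker:be,bf,bn,bq,bw,ef,eg,en,eq,ew,fg,fn,fq,fw,gn,gq,gw,nq,nw,qw
∂2: piv[abe,abf,abn,aef,aew,afq,afw,aqw,bew,bfg,bfn,bfq,bgn,bnq,efg,efq,egn,egq,egw,enw] rk=20  ker:bef,bfw,bqw,efw,eqw,fgn,fgq,fgw,fnq,fnw,fqw,gnq,gnw,gqw,nqw
∂3: piv[abef,aefw,befw,bfnq,bfqw,efqw,fgnq,fgnw,fgqw,fnqw] rk=10  ker:gnqw
rk∂_3=10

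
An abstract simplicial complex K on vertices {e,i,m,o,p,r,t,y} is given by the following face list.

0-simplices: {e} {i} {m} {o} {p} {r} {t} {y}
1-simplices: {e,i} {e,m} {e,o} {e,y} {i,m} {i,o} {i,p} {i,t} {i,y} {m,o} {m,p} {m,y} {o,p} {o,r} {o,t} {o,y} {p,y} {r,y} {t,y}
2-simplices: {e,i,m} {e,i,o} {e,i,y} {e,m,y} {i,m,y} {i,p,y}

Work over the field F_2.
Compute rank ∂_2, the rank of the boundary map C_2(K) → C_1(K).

rank∂_2=5

n_0=8 n_1=19 n_2=6  [Z2]
∂1: piv[ei,em,eo,ey,ip,it,or] rk=7  ker:im,io,iy,mo,mp,my,op,ot,oy,py,ry,ty
∂2: piv[eim,eio,eiy,emy,ipy] rk=5  ker:imy
rk∂_2=5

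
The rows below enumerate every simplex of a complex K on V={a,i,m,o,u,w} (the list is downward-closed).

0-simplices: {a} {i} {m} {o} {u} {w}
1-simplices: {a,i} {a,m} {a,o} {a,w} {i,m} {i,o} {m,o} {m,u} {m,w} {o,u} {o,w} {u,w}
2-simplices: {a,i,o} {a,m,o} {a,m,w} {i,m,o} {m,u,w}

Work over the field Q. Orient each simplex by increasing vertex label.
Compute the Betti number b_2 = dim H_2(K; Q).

n_0=6 n_1=12 n_2=5  [Q]
∂1: piv[ai,am,ao,aw,mu] rk=5  ker:im,io,mo,mw,ou,ow,uw
∂2: piv[aio,amo,amw,imo,muw] rk=5
b_2=(5−5)−0=0

b_2=0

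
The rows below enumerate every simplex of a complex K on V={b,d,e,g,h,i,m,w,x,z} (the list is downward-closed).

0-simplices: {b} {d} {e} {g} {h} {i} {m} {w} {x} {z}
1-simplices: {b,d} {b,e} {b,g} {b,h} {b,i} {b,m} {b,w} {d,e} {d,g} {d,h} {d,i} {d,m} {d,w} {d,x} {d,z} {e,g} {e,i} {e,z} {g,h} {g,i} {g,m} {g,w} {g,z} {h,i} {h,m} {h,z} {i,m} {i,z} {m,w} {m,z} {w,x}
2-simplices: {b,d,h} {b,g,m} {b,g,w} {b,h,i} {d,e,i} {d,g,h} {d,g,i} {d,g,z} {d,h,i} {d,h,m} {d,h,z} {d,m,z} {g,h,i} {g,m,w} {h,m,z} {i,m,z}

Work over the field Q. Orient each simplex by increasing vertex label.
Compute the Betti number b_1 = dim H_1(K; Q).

n_0=10 n_1=31 n_2=16  [Q]
∂1: piv[bd,be,bg,bh,bi,bm,bw,dx,dz] rk=9  ker:de,dg,dh,di,dm,dw,eg,ei,ez,gh,gi,gm,gw,gz,hi,hm,hz,im,iz,mw,mz,wx
∂2: piv[bdh,bgm,bgw,bhi,dei,dgh,dgi,dgz,dhi,dhm,dhz,dmz,gmw,imz] rk=14  ker:ghi,hmz
b_1=(31−9)−14=8

b_1=8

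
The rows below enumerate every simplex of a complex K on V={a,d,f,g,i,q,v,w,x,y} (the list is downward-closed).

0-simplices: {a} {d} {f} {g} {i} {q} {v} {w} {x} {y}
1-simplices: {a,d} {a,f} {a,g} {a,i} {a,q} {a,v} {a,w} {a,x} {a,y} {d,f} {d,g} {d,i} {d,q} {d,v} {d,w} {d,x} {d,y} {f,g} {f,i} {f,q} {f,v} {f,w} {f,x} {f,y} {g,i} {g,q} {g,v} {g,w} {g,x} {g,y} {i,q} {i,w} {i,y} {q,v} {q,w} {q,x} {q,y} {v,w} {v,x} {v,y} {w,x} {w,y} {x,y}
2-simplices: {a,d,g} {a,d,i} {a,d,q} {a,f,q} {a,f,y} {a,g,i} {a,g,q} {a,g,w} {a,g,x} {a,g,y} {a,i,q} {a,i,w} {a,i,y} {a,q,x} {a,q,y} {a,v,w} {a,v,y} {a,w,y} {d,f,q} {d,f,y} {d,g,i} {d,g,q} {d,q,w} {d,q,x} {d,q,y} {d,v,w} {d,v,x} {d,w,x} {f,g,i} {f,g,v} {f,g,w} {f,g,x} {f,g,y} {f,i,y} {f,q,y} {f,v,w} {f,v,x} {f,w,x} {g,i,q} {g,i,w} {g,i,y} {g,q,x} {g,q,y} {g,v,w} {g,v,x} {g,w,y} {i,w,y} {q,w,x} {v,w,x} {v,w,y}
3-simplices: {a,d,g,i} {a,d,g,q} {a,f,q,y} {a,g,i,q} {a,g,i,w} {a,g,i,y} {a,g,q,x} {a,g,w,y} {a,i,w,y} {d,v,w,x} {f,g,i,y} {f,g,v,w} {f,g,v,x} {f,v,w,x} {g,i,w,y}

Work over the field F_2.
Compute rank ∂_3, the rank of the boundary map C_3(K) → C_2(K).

rank∂_3=14

n_0=10 n_1=43 n_2=50 n_3=15  [Z2]
∂1: piv[ad,af,ag,ai,aq,av,aw,ax,ay] rk=9  ker:df,dg,di,dq,dv,dw,dx,dy,fg,fi,fq,fv,fw,fx,fy,gi,gq,gv,gw,gx,gy,iq,iw,iy,qv,qw,qx,qy,vw,vx,vy,wx,wy,xy
∂2: piv[adg,adi,adq,afq,afy,agi,agq,agw,agx,agy,aiq,aiw,aiy,aqx,aqy,avw,avy,awy,dfq,dfy,dqw,dqx,dvw,dvx,dwx,fgi,fgv,fgw,fgx,fgy,fvw,fvx] rk=32  ker:dgi,dgq,dqy,fiy,fqy,fwx,giq,giw,giy,gqx,gqy,gvw,gvx,gwy,iwy,qwx,vwx,vwy
∂3: piv[adgi,adgq,afqy,agiq,agiw,agiy,agqx,agwy,aiwy,dvwx,fgiy,fgvw,fgvx,fvwx] rk=14  ker:giwy
rk∂_3=14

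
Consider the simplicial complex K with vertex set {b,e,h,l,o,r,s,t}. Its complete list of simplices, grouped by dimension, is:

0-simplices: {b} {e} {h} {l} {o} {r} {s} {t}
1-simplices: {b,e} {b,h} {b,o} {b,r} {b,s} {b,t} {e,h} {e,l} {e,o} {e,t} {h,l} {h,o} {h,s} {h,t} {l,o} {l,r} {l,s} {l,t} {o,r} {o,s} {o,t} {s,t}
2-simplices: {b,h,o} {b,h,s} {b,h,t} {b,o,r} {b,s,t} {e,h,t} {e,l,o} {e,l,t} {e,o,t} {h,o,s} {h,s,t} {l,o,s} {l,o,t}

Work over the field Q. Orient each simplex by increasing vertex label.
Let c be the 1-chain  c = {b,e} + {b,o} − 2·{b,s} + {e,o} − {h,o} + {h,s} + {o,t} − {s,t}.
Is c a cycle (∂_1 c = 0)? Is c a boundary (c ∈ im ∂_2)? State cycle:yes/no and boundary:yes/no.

cycle:yes boundary:no

n_0=8 n_1=22 n_2=13  [Q]
∂1: piv[be,bh,bo,br,bs,bt,el] rk=7  ker:eh,eo,et,hl,ho,hs,ht,lo,lr,ls,lt,or,os,ot,st
∂2: piv[bho,bhs,bht,bor,bst,eht,elo,elt,eot,hos,los] rk=11  ker:hst,lot
∂1c = 0
c vs im∂2: residual ≠ 0 ⇒ not boundary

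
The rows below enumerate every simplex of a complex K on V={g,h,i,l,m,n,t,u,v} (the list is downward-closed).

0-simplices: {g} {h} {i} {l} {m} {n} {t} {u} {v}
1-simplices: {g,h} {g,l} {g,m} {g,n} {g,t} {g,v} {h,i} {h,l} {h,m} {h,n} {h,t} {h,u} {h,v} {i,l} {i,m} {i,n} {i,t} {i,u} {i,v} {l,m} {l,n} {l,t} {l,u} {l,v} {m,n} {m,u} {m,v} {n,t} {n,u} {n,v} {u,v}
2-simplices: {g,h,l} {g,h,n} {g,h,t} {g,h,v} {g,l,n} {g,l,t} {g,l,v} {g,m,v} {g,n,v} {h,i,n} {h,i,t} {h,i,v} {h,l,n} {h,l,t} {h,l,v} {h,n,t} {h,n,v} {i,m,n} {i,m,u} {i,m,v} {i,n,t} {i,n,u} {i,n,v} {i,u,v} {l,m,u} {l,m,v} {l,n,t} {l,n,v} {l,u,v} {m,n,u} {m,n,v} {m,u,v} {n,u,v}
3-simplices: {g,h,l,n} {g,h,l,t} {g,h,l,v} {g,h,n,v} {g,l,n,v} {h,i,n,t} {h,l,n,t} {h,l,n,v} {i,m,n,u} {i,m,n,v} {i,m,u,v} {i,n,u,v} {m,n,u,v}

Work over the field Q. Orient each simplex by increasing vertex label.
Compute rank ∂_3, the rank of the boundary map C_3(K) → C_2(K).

n_0=9 n_1=31 n_2=33 n_3=13  [Q]
∂1: piv[gh,gl,gm,gn,gt,gv,hi,hu] rk=8  ker:hl,hm,hn,ht,hv,il,im,in,it,iu,iv,lm,ln,lt,lu,lv,mn,mu,mv,nt,nu,nv,uv
∂2: piv[ghl,ghn,ght,ghv,gln,glt,glv,gmv,gnv,hin,hit,hiv,hnt,imn,imu,imv,inu,iuv,lmu,lmv] rk=20  ker:hln,hlt,hlv,hnv,int,inv,lnt,lnv,luv,mnu,mnv,muv,nuv
∂3: piv[ghln,ghlt,ghlv,ghnv,glnv,hint,hlnt,imnu,imnv,imuv,inuv] rk=11  ker:hlnv,mnuv
rk∂_3=11

rank∂_3=11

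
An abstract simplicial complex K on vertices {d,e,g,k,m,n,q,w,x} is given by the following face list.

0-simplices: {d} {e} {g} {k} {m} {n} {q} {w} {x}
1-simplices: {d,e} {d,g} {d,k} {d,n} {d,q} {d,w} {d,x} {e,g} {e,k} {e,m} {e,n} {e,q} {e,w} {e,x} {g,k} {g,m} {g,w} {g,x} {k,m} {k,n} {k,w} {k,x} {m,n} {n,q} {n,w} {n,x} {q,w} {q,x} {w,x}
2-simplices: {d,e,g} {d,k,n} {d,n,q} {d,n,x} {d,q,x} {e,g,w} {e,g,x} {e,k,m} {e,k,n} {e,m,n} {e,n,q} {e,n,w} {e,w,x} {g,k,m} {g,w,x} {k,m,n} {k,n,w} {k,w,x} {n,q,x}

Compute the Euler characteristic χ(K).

n_0=9 n_1=29 n_2=19
χ=+9−29+19=-1

χ(K)=-1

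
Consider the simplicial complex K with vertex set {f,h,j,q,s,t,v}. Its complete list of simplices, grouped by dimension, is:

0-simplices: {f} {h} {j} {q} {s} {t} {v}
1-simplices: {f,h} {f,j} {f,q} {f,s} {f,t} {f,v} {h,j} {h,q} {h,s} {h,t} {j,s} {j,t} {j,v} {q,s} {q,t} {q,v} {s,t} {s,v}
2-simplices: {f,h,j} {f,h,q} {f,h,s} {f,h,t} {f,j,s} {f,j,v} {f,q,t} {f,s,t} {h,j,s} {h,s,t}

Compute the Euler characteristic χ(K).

χ(K)=-1

n_0=7 n_1=18 n_2=10
χ=+7−18+10=-1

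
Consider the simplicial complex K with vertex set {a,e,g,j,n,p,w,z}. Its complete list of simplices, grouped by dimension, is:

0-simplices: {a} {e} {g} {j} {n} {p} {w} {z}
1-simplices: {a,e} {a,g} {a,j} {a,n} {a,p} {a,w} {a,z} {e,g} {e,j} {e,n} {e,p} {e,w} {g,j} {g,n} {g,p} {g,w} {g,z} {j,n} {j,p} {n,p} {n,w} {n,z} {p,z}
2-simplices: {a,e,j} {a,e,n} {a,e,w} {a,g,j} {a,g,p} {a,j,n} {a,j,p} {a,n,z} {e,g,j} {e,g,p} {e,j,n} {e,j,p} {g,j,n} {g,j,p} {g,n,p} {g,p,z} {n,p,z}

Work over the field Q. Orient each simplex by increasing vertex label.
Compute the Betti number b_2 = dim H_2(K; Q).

b_2=3

n_0=8 n_1=23 n_2=17  [Q]
∂1: piv[ae,ag,aj,an,ap,aw,az] rk=7  ker:eg,ej,en,ep,ew,gj,gn,gp,gw,gz,jn,jp,np,nw,nz,pz
∂2: piv[aej,aen,aew,agj,agp,ajn,ajp,anz,egj,egp,gjn,gnp,gpz,npz] rk=14  ker:ejn,ejp,gjp
b_2=(17−14)−0=3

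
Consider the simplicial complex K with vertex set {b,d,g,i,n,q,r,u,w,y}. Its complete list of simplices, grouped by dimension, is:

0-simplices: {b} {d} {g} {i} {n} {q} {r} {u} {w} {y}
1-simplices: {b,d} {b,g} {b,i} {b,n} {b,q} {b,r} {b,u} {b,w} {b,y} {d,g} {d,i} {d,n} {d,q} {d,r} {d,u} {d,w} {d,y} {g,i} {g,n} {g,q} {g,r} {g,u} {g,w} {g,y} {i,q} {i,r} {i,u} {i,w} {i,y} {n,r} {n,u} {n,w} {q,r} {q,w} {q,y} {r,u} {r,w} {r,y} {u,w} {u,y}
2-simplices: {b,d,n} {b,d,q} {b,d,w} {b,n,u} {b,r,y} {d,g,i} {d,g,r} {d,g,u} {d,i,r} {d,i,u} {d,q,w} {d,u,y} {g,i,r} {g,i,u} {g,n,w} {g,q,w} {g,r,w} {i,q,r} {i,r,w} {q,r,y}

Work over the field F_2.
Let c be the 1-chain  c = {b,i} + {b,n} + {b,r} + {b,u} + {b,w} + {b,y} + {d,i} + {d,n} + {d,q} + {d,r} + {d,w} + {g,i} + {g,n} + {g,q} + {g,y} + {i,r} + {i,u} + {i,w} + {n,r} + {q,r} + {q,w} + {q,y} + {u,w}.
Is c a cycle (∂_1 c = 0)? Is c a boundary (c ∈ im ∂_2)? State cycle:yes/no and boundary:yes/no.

n_0=10 n_1=40 n_2=20  [Z2]
∂1: piv[bd,bg,bi,bn,bq,br,bu,bw,by] rk=9  ker:dg,di,dn,dq,dr,du,dw,dy,gi,gn,gq,gr,gu,gw,gy,iq,ir,iu,iw,iy,nr,nu,nw,qr,qw,qy,ru,rw,ry,uw,uy
∂2: piv[bdn,bdq,bdw,bnu,bry,dgi,dgr,dgu,dir,diu,dqw,duy,gnw,gqw,grw,iqr,irw,qry] rk=18  ker:gir,giu
∂1c = {d} + {q} + {r} + {u} + {w} + {y}

cycle:no boundary:no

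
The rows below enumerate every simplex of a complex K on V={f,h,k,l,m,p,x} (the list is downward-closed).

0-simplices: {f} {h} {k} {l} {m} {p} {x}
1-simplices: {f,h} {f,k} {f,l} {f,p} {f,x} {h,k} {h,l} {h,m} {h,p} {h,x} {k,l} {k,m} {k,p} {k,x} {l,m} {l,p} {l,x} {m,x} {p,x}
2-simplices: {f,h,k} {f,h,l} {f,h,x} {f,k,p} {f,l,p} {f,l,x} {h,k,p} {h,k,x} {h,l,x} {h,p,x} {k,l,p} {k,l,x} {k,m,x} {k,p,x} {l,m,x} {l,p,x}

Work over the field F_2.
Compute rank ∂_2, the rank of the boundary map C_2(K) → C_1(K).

n_0=7 n_1=19 n_2=16  [Z2]
∂1: piv[fh,fk,fl,fp,fx,hm] rk=6  ker:hk,hl,hp,hx,kl,km,kp,kx,lm,lp,lx,mx,px
∂2: piv[fhk,fhl,fhx,fkp,flp,flx,hkp,hkx,hpx,klp,kmx,lmx] rk=12  ker:hlx,klx,kpx,lpx
rk∂_2=12

rank∂_2=12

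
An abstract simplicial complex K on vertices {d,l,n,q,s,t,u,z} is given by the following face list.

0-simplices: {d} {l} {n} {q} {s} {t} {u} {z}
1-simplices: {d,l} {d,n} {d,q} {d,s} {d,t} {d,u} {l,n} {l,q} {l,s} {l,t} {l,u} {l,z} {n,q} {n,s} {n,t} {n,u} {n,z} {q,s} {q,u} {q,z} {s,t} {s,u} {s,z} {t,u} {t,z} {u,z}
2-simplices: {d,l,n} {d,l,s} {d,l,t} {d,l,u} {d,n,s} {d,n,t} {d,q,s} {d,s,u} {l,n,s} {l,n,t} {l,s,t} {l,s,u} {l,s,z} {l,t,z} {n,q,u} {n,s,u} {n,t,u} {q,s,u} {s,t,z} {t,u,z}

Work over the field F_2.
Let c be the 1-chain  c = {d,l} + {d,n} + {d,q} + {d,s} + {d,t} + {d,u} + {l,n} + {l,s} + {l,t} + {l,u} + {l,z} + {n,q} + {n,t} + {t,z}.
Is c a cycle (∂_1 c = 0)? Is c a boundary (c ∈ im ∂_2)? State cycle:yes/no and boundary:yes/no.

cycle:yes boundary:yes

n_0=8 n_1=26 n_2=20  [Z2]
∂1: piv[dl,dn,dq,ds,dt,du,lz] rk=7  ker:ln,lq,ls,lt,lu,nq,ns,nt,nu,nz,qs,qu,qz,st,su,sz,tu,tz,uz
∂2: piv[dln,dls,dlt,dlu,dns,dnt,dqs,dsu,lst,lsz,ltz,nqu,nsu,ntu,qsu,tuz] rk=16  ker:lns,lnt,lsu,stz
∂1c = 0
c vs im∂2: reduces to 0 ⇒ boundary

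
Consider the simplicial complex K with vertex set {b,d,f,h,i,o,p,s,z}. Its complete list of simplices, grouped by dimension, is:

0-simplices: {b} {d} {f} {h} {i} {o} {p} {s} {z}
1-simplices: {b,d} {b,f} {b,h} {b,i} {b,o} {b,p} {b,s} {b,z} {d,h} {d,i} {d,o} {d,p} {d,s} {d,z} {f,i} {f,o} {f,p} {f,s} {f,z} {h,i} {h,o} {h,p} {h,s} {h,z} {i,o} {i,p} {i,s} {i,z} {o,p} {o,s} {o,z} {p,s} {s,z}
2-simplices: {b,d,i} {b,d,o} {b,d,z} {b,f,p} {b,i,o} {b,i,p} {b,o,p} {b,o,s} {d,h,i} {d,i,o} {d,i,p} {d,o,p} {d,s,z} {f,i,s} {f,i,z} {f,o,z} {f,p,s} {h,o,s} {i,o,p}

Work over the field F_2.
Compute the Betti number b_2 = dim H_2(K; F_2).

b_2=3

n_0=9 n_1=33 n_2=19  [Z2]
∂1: piv[bd,bf,bh,bi,bo,bp,bs,bz] rk=8  ker:dh,di,do,dp,ds,dz,fi,fo,fp,fs,fz,hi,ho,hp,hs,hz,io,ip,is,iz,op,os,oz,ps,sz
∂2: piv[bdi,bdo,bdz,bfp,bio,bip,bop,bos,dhi,dip,dsz,fis,fiz,foz,fps,hos] rk=16  ker:dio,dop,iop
b_2=(19−16)−0=3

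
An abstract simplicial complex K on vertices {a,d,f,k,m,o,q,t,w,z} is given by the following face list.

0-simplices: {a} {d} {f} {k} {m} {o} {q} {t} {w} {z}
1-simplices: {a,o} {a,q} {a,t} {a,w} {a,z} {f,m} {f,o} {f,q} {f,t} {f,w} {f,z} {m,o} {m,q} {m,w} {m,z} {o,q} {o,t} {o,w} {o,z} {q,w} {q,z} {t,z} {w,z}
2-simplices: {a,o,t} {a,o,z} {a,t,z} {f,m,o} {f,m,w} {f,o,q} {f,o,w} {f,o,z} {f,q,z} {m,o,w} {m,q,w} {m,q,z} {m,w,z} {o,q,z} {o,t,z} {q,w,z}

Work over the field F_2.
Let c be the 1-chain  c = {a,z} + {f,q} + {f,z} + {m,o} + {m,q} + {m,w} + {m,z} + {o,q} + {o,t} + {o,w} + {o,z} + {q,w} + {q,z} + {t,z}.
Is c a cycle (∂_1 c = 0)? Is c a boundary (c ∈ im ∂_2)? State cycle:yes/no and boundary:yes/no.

n_0=10 n_1=23 n_2=16  [Z2]
∂1: piv[ao,aq,at,aw,az,fm,fo] rk=7  ker:fq,ft,fw,fz,mo,mq,mw,mz,oq,ot,ow,oz,qw,qz,tz,wz
∂2: piv[aot,aoz,atz,fmo,fmw,foq,fow,foz,fqz,mqw,mqz,mwz] rk=12  ker:mow,oqz,otz,qwz
∂1c = {a} + {o} + {q} + {w}

cycle:no boundary:no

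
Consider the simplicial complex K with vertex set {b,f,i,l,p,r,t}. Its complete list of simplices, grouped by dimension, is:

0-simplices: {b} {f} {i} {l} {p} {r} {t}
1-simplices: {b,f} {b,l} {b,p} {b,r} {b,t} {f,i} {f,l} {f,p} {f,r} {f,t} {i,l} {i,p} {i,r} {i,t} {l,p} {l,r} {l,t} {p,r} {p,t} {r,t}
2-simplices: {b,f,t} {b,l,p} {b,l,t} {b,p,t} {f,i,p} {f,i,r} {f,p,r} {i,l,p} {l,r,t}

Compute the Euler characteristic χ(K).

n_0=7 n_1=20 n_2=9
χ=+7−20+9=-4

χ(K)=-4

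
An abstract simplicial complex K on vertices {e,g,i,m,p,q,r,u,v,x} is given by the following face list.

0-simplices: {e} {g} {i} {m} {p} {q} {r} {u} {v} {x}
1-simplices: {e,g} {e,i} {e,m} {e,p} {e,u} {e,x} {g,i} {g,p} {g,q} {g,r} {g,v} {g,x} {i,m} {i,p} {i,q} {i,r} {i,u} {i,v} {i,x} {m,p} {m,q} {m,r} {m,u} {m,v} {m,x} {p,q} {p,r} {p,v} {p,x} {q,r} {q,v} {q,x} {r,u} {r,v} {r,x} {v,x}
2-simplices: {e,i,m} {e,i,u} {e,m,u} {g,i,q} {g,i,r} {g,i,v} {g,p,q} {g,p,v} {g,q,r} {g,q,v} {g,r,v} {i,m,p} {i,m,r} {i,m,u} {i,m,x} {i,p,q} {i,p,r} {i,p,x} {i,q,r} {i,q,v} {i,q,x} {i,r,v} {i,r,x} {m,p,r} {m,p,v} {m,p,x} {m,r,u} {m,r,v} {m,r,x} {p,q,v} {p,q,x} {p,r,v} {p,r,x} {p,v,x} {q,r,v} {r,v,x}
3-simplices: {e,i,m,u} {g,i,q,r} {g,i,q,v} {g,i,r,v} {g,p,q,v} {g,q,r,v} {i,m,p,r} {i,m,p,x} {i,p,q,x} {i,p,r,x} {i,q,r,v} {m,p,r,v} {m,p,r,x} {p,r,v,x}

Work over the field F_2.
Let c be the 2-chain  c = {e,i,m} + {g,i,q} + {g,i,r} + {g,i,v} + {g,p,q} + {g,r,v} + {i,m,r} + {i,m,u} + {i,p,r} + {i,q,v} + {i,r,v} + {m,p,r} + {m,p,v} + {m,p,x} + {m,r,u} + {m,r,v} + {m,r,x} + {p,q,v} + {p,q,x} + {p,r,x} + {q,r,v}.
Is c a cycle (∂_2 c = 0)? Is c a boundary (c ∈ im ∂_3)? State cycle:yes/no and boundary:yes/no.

cycle:no boundary:no

n_0=10 n_1=36 n_2=36 n_3=14  [Z2]
∂1: piv[eg,ei,em,ep,eu,ex,gq,gr,gv] rk=9  ker:gi,gp,gx,im,ip,iq,ir,iu,iv,ix,mp,mq,mr,mu,mv,mx,pq,pr,pv,px,qr,qv,qx,ru,rv,rx,vx
∂2: piv[eim,eiu,emu,giq,gir,giv,gpq,gpv,gqr,gqv,grv,imp,imr,imx,ipq,ipr,ipx,iqx,irx,mpv,mru,pvx] rk=22  ker:imu,iqr,iqv,irv,mpr,mpx,mrv,mrx,pqv,pqx,prv,prx,qrv,rvx
∂3: piv[eimu,giqr,giqv,girv,gpqv,gqrv,impr,impx,ipqx,iprx,mprv,mprx,prvx] rk=13  ker:iqrv
∂2c = {e,i} + {e,m} + {g,i} + {g,p} + {i,m} + {i,p} + {i,u} + {i,v} + {m,p} + {m,r} + {p,q} + {p,r} + {p,x} + {q,r} + {q,v} + {q,x} + {r,u}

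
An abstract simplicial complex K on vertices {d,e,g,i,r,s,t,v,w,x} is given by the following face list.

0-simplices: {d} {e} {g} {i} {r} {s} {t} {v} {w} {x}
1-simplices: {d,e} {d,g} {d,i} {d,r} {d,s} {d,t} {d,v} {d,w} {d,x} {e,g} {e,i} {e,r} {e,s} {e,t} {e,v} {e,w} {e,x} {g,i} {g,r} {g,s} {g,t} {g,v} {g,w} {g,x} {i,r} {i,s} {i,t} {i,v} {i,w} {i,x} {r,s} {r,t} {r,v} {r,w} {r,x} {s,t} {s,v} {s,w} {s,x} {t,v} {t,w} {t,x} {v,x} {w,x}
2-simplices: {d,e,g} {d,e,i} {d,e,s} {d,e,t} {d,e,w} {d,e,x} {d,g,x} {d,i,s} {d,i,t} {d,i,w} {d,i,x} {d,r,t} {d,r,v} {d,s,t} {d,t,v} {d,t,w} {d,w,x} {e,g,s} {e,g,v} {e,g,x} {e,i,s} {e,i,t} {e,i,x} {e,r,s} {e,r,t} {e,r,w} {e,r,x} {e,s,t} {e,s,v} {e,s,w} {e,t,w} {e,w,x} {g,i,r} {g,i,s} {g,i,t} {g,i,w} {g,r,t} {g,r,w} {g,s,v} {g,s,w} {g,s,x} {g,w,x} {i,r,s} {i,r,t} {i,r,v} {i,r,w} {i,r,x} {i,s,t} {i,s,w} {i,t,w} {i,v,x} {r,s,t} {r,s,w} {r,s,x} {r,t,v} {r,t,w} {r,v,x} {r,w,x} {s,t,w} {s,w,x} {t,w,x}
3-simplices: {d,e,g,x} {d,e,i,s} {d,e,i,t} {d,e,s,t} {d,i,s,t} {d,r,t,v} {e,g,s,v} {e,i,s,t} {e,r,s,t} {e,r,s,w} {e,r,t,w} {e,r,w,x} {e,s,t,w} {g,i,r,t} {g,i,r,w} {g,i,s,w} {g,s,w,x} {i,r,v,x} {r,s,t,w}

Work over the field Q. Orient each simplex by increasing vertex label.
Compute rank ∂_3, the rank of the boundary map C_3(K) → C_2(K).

rank∂_3=17

n_0=10 n_1=44 n_2=61 n_3=19  [Q]
∂1: piv[de,dg,di,dr,ds,dt,dv,dw,dx] rk=9  ker:eg,ei,er,es,et,ev,ew,ex,gi,gr,gs,gt,gv,gw,gx,ir,is,it,iv,iw,ix,rs,rt,rv,rw,rx,st,sv,sw,sx,tv,tw,tx,vx,wx
∂2: piv[deg,dei,des,det,dew,dex,dgx,dis,dit,diw,dix,drt,drv,dst,dtv,dtw,dwx,egs,egv,ers,ert,erw,erx,esv,esw,gir,gis,git,giw,grt,gsx,irv,ivx,twx] rk=34  ker:egx,eis,eit,eix,est,etw,ewx,grw,gsv,gsw,gwx,irs,irt,irw,irx,ist,isw,itw,rst,rsw,rsx,rtv,rtw,rvx,rwx,stw,swx
∂3: piv[degx,deis,deit,dest,dist,drtv,egsv,erst,ersw,ertw,erwx,estw,girt,girw,gisw,gswx,irvx] rk=17  ker:eist,rstw
rk∂_3=17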